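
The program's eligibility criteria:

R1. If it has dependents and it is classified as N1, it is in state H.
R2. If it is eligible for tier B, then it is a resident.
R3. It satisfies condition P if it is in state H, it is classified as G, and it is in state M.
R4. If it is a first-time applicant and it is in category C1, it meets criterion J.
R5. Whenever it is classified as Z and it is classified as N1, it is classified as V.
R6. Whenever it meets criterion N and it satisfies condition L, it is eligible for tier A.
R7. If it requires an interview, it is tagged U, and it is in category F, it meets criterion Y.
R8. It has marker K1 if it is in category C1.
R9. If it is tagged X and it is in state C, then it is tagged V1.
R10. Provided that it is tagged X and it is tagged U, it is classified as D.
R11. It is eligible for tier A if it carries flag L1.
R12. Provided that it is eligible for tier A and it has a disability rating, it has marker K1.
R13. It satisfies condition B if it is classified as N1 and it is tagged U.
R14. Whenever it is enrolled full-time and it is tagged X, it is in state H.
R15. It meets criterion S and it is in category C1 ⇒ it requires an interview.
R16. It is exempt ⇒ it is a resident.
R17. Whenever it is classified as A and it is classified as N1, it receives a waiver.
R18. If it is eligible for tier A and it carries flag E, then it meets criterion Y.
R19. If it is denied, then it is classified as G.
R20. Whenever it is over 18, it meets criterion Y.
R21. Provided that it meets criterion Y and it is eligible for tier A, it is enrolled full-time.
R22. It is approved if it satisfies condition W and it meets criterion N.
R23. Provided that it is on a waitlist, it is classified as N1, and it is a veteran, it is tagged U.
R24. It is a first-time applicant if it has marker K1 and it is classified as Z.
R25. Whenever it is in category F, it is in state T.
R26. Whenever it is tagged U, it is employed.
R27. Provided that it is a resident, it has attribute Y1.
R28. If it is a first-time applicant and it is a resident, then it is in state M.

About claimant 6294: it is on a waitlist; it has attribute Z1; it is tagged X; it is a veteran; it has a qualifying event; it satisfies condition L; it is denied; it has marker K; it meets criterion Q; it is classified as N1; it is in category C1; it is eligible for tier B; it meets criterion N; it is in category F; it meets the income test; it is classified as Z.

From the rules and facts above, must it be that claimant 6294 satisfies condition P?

No

Forward chaining from the given facts derives: is a resident, is classified as V, is eligible for tier A, has marker K1, is classified as G, is tagged U, is a first-time applicant, is in state T, is employed, has attribute Y1, is in state M, meets criterion J, is classified as D, satisfies condition B.
The only rule concluding "it satisfies condition P" is R3, which needs "it is in state H"; that is never established.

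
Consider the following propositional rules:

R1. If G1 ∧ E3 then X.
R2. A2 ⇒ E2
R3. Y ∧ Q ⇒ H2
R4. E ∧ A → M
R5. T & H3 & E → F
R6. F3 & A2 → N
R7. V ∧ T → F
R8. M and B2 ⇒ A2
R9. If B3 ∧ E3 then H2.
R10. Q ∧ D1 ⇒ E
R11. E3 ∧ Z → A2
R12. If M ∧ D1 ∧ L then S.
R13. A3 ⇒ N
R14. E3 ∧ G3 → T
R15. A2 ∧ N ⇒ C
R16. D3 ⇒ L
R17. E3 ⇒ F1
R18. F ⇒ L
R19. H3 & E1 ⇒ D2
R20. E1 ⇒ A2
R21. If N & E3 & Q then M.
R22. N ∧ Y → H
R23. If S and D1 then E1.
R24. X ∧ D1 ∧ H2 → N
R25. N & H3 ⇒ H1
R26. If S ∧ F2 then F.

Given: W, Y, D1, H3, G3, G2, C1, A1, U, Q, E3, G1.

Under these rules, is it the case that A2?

X  (by R1: G1, E3)
H2  (by R3: Y, Q)
E  (by R10: Q, D1)
T  (by R14: E3, G3)
N  (by R24: X, D1, H2)
F  (by R5: T, H3, E)
L  (by R18: F)
M  (by R21: N, E3, Q)
S  (by R12: M, D1, L)
E1  (by R23: S, D1)
A2  (by R20: E1)

Yes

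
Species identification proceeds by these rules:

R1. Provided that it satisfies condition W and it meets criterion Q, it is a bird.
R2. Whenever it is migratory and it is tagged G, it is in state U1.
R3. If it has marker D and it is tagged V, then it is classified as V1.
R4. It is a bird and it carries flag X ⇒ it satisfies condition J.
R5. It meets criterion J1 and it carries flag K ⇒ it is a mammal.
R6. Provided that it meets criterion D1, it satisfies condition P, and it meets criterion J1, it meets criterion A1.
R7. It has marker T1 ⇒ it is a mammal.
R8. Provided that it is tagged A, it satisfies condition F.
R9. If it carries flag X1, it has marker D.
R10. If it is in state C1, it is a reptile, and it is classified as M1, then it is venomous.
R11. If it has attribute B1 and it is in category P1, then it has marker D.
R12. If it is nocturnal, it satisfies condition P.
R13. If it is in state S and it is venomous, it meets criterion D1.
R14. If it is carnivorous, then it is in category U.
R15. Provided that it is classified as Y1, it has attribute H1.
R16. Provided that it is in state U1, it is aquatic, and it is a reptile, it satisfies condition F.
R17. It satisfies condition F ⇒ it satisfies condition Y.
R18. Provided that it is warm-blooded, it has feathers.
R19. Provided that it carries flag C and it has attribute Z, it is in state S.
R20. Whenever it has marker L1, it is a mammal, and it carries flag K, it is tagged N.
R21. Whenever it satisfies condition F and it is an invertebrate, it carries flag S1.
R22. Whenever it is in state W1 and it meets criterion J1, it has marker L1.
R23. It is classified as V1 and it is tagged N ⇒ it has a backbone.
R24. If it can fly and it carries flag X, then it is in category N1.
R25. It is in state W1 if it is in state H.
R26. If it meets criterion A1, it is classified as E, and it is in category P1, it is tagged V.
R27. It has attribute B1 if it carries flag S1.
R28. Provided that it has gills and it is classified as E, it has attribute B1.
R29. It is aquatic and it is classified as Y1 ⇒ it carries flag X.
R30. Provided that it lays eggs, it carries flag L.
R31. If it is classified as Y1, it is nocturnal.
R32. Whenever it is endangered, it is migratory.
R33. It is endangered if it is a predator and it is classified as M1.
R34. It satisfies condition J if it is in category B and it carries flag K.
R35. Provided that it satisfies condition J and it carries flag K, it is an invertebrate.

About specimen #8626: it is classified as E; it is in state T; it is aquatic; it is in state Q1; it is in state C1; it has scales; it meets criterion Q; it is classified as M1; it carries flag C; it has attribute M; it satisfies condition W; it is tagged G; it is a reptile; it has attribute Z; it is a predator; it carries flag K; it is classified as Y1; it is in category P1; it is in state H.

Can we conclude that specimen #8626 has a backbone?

Forward chaining from the given facts derives: is a bird, is venomous, has attribute H1, is in state S, is in state W1, carries flag X, is nocturnal, is endangered, satisfies condition J, satisfies condition P, meets criterion D1, is migratory, is an invertebrate, is in state U1, satisfies condition F, satisfies condition Y, carries flag S1, has attribute B1, has marker D.
The only rule concluding "it has a backbone" is R23, which needs "it is classified as V1"; that is never established.

No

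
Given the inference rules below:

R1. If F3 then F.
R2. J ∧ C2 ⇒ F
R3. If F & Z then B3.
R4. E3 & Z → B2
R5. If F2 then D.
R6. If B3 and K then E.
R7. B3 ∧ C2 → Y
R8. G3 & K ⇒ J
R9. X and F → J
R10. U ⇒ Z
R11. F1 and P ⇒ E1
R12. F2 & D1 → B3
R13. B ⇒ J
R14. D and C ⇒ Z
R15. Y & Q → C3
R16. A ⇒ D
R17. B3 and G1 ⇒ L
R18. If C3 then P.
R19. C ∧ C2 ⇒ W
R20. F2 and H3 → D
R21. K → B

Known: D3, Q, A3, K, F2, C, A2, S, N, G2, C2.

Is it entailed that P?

D  (by R5: F2)
Z  (by R14: D, C)
B  (by R21: K)
J  (by R13: B)
F  (by R2: J, C2)
B3  (by R3: F, Z)
Y  (by R7: B3, C2)
C3  (by R15: Y, Q)
P  (by R18: C3)

Yes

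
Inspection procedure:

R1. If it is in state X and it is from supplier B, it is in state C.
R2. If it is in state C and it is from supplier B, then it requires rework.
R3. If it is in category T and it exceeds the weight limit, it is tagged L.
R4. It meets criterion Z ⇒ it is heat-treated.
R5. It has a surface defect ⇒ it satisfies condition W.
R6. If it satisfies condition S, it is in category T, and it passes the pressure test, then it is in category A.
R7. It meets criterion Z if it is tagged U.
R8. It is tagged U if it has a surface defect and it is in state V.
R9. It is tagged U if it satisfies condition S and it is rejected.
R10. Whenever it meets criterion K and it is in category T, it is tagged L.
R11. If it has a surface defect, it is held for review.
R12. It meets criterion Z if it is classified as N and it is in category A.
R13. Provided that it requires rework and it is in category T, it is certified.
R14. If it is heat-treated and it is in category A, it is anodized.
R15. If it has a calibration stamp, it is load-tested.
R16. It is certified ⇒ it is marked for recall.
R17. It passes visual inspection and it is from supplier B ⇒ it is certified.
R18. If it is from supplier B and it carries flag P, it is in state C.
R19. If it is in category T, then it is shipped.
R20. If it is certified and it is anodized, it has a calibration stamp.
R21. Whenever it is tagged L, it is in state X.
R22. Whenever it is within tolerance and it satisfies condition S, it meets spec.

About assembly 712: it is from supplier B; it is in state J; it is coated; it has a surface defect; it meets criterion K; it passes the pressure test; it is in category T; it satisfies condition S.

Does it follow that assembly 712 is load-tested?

Forward chaining from the given facts derives: satisfies condition W, is in category A, is tagged L, is held for review, is shipped, is in state X, is in state C, requires rework, is certified, is marked for recall.
The only rule concluding "it is load-tested" is R15, which needs "it has a calibration stamp"; that is never established.

No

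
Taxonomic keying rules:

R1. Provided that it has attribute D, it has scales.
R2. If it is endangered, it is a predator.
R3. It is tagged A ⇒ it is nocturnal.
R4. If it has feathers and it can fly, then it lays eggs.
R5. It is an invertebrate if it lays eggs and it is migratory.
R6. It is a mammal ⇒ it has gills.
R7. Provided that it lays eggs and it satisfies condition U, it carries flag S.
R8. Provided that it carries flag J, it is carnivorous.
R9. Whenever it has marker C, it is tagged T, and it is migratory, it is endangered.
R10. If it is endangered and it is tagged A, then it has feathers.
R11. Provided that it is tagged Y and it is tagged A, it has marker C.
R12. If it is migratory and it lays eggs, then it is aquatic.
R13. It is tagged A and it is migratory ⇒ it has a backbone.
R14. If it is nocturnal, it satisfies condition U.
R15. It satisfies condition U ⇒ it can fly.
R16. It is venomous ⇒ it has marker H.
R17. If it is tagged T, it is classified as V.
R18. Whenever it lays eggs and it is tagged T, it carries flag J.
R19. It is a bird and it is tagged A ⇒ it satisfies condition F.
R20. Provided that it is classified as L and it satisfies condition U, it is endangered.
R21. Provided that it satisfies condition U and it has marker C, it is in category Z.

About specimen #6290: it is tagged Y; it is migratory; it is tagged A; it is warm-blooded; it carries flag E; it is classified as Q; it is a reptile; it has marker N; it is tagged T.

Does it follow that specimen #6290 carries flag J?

By R3 (it is tagged A): it is nocturnal.
By R11 (it is tagged Y, it is tagged A): it has marker C.
By R14 (it is nocturnal): it satisfies condition U.
By R15 (it satisfies condition U): it can fly.
By R9 (it has marker C, it is tagged T, it is migratory): it is endangered.
By R10 (it is endangered, it is tagged A): it has feathers.
By R4 (it has feathers, it can fly): it lays eggs.
By R18 (it lays eggs, it is tagged T): it carries flag J.

Yes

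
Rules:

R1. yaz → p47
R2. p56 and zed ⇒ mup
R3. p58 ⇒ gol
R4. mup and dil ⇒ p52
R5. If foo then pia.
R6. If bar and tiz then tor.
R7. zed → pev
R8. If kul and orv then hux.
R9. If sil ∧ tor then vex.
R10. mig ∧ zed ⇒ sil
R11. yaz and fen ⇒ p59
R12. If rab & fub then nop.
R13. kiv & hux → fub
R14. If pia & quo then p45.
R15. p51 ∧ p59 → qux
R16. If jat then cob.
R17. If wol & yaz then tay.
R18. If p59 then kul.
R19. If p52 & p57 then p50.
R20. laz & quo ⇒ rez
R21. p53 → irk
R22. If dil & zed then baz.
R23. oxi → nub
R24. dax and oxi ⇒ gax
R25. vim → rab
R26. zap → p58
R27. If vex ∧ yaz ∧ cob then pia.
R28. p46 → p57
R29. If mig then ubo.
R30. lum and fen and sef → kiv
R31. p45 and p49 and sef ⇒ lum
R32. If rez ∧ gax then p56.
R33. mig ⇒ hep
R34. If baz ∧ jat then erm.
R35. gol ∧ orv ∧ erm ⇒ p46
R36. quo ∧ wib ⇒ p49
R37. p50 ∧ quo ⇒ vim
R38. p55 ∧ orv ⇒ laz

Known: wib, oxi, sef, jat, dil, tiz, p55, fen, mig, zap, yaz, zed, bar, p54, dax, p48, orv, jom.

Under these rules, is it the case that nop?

No

Forward chaining from the given facts derives: p47, tor, pev, sil, p59, cob, kul, baz, nub, gax, p58, ubo, hep, erm, laz, gol, hux, vex, pia, p46, p57.
The only rule concluding nop is R12, which needs rab; that is never established.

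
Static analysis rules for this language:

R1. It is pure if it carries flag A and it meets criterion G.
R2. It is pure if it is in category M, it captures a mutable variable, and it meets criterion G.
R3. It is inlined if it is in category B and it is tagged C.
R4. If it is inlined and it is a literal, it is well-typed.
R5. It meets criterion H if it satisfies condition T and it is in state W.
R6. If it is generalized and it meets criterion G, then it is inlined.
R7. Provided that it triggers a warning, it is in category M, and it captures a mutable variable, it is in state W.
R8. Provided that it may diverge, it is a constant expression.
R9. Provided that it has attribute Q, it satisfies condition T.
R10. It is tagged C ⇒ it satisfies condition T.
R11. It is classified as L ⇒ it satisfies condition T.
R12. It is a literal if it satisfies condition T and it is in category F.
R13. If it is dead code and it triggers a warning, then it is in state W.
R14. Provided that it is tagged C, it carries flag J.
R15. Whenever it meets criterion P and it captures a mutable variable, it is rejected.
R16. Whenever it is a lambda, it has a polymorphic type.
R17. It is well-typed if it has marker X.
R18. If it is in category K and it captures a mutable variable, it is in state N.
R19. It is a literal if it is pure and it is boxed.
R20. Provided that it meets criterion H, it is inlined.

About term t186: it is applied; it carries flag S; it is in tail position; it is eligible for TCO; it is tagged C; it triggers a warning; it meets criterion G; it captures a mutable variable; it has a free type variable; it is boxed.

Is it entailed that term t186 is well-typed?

No

Forward chaining from the given facts derives: satisfies condition T, carries flag J.
Rules concluding "it is well-typed": R4 needs "it is inlined"; R17 needs "it has marker X" — none of these are established.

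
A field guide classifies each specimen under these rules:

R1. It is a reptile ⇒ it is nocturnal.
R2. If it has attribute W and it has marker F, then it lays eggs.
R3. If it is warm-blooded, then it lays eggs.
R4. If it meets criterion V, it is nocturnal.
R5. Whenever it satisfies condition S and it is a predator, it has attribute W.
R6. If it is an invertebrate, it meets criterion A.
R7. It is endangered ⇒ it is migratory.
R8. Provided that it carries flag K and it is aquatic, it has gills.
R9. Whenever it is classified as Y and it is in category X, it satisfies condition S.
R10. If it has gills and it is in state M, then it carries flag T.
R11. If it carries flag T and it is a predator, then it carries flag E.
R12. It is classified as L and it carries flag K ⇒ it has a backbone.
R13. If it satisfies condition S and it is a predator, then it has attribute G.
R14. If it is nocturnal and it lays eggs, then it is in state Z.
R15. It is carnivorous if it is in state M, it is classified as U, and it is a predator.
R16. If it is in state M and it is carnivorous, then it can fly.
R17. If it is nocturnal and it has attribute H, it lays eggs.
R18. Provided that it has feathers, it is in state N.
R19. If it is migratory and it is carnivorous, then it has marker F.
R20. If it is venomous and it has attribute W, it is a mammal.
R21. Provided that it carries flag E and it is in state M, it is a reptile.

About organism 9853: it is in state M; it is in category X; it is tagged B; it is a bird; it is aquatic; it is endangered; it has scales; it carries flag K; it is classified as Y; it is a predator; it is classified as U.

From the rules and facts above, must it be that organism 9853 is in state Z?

Yes

By R7 (it is endangered): it is migratory.
By R8 (it carries flag K, it is aquatic): it has gills.
By R9 (it is classified as Y, it is in category X): it satisfies condition S.
By R10 (it has gills, it is in state M): it carries flag T.
By R11 (it carries flag T, it is a predator): it carries flag E.
By R15 (it is in state M, it is classified as U, it is a predator): it is carnivorous.
By R19 (it is migratory, it is carnivorous): it has marker F.
By R21 (it carries flag E, it is in state M): it is a reptile.
By R1 (it is a reptile): it is nocturnal.
By R5 (it satisfies condition S, it is a predator): it has attribute W.
By R2 (it has attribute W, it has marker F): it lays eggs.
By R14 (it is nocturnal, it lays eggs): it is in state Z.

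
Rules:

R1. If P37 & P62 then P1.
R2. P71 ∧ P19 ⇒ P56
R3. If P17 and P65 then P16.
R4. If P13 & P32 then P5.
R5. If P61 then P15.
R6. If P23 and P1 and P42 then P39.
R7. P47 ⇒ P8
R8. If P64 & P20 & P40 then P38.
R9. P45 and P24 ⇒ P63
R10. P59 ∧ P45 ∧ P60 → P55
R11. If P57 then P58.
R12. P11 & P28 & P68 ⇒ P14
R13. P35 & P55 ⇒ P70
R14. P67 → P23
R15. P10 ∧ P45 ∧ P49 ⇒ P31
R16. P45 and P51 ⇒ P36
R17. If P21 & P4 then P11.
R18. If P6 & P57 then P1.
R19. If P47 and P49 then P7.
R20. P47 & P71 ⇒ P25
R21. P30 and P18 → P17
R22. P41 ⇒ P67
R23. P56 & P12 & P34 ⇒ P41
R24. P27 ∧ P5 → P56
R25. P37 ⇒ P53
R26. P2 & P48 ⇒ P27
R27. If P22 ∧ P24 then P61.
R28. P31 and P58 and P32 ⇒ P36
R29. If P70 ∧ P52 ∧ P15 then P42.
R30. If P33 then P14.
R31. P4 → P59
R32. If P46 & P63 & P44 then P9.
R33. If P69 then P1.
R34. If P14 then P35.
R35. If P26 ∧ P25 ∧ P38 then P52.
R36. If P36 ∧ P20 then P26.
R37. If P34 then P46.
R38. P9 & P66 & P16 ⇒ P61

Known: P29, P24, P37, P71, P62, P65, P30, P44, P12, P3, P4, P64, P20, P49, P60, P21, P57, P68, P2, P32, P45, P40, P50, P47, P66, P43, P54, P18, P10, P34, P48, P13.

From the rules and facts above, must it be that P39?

Forward chaining from the given facts derives: P1, P5, P8, P38, P63, P58, P31, P11, P7, P25, P17, P53, P27, P36, P59, P26, P46, P16, P55, P56, P9, P52, P61, P15, P41, P67, P23.
The only rule concluding P39 is R6, which needs P42; that is never established.

No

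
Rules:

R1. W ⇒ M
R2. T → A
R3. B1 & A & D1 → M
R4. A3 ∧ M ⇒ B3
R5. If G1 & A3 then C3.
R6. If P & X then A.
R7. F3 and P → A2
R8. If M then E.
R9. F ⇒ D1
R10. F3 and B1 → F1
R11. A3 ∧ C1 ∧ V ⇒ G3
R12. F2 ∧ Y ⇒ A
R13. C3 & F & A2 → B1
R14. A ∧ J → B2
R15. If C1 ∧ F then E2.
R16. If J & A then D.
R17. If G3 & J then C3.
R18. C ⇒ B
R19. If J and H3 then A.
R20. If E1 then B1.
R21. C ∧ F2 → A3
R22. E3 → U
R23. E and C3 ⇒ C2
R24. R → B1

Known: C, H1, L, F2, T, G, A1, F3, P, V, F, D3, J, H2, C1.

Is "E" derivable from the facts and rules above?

A  (by R2: T)
A2  (by R7: F3, P)
D1  (by R9: F)
A3  (by R21: C, F2)
G3  (by R11: A3, C1, V)
C3  (by R17: G3, J)
B1  (by R13: C3, F, A2)
M  (by R3: B1, A, D1)
E  (by R8: M)

Yes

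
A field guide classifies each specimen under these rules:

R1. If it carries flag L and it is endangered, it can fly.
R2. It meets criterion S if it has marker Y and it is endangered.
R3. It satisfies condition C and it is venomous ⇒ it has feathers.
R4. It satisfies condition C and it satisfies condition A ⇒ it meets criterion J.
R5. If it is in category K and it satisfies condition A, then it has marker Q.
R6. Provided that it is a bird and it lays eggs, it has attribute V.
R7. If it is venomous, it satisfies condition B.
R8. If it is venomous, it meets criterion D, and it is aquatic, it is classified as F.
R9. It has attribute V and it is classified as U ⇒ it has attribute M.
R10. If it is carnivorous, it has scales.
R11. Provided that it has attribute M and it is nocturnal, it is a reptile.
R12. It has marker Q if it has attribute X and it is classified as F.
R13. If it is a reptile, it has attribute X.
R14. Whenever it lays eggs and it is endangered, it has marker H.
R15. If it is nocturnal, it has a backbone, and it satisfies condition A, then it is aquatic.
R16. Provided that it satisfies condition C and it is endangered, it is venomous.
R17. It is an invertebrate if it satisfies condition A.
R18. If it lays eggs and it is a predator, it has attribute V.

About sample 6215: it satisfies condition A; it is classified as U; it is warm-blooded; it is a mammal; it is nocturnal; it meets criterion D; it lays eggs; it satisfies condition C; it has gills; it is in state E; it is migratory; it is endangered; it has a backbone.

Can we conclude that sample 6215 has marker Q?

Forward chaining from the given facts derives: meets criterion J, has marker H, is aquatic, is venomous, is an invertebrate, has feathers, satisfies condition B, is classified as F.
Rules concluding "it has marker Q": R5 needs "it is in category K"; R12 needs "it has attribute X" — none of these are established.

No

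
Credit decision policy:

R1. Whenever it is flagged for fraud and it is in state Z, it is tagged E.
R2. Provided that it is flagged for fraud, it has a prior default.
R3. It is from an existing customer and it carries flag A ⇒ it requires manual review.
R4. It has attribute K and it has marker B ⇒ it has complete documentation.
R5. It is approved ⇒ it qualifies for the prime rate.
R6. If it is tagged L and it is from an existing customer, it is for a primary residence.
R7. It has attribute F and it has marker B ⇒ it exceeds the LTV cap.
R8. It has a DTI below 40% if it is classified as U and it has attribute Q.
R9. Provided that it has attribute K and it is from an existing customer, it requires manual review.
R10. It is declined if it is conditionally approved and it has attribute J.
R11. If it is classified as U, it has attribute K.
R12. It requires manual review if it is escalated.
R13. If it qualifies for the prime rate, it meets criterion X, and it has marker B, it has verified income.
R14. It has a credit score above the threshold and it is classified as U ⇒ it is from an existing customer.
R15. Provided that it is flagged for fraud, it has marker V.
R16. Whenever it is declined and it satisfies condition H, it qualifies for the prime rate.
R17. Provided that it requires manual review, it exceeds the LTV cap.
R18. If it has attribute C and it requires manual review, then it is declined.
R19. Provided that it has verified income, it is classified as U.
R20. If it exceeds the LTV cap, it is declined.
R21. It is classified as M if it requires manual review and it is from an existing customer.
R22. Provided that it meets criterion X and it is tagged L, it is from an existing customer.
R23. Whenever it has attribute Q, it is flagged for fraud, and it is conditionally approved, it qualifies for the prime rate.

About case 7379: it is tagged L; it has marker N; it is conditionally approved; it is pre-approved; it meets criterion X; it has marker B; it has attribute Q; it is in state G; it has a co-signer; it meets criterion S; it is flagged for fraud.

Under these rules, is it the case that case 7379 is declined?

By R22 (it meets criterion X, it is tagged L): it is from an existing customer.
By R23 (it has attribute Q, it is flagged for fraud, it is conditionally approved): it qualifies for the prime rate.
By R13 (it qualifies for the prime rate, it meets criterion X, it has marker B): it has verified income.
By R19 (it has verified income): it is classified as U.
By R11 (it is classified as U): it has attribute K.
By R9 (it has attribute K, it is from an existing customer): it requires manual review.
By R17 (it requires manual review): it exceeds the LTV cap.
By R20 (it exceeds the LTV cap): it is declined.

Yes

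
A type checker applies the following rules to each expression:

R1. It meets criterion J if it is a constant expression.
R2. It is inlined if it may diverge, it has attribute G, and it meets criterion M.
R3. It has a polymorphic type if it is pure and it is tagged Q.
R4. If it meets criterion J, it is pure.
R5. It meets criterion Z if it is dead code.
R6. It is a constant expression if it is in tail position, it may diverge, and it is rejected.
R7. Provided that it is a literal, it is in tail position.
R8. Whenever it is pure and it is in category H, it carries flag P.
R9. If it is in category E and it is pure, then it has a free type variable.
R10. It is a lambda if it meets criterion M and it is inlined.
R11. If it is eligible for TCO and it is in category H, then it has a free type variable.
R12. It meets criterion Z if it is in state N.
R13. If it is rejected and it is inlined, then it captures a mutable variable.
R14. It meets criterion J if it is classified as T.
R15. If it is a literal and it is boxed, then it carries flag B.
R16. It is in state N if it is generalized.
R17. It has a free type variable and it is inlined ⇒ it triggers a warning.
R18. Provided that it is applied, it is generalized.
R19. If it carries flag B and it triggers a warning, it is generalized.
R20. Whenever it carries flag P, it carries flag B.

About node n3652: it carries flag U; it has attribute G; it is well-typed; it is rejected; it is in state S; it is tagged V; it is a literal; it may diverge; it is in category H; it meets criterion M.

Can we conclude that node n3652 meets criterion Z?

Forward chaining from the given facts derives: is inlined, is in tail position, is a lambda, captures a mutable variable, is a constant expression, meets criterion J, is pure, carries flag P, carries flag B.
Rules concluding "it meets criterion Z": R5 needs "it is dead code"; R12 needs "it is in state N" — none of these are established.

No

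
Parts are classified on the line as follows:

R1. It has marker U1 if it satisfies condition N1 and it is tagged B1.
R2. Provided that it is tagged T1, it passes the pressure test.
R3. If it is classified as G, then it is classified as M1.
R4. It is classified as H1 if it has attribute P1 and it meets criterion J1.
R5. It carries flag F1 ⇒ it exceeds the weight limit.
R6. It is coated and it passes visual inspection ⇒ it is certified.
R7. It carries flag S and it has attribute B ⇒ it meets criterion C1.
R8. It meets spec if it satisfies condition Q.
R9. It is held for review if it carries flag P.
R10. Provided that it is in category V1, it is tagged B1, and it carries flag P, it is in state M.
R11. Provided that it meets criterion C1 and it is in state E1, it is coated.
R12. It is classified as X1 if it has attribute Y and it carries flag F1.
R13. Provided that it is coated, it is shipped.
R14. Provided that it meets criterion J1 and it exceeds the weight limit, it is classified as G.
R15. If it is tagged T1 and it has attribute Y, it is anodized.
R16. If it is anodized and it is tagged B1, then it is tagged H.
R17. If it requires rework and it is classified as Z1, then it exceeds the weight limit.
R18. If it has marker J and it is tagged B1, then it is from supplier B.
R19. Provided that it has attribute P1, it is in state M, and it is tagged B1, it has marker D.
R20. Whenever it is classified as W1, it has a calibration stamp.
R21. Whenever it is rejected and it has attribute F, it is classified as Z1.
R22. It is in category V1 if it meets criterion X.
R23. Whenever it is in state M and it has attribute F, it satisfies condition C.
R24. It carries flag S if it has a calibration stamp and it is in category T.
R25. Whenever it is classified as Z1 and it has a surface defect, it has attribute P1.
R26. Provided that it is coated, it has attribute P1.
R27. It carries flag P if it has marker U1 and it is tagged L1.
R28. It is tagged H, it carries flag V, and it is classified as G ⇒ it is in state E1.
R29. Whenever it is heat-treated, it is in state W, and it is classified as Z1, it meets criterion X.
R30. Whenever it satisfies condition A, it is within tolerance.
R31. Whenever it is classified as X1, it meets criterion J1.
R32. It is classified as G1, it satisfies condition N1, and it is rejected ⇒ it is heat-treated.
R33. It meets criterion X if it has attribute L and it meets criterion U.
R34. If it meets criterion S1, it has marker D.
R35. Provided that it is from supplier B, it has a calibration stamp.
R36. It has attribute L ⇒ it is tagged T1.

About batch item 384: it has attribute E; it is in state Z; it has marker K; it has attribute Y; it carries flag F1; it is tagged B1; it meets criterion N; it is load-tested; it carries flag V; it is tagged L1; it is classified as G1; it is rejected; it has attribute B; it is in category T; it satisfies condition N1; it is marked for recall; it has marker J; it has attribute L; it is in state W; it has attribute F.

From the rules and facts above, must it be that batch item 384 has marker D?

Yes

By R1 (it satisfies condition N1, it is tagged B1): it has marker U1.
By R5 (it carries flag F1): it exceeds the weight limit.
By R12 (it has attribute Y, it carries flag F1): it is classified as X1.
By R18 (it has marker J, it is tagged B1): it is from supplier B.
By R21 (it is rejected, it has attribute F): it is classified as Z1.
By R27 (it has marker U1, it is tagged L1): it carries flag P.
By R31 (it is classified as X1): it meets criterion J1.
By R32 (it is classified as G1, it satisfies condition N1, it is rejected): it is heat-treated.
By R35 (it is from supplier B): it has a calibration stamp.
By R36 (it has attribute L): it is tagged T1.
By R14 (it meets criterion J1, it exceeds the weight limit): it is classified as G.
By R15 (it is tagged T1, it has attribute Y): it is anodized.
By R16 (it is anodized, it is tagged B1): it is tagged H.
By R24 (it has a calibration stamp, it is in category T): it carries flag S.
By R28 (it is tagged H, it carries flag V, it is classified as G): it is in state E1.
By R29 (it is heat-treated, it is in state W, it is classified as Z1): it meets criterion X.
By R7 (it carries flag S, it has attribute B): it meets criterion C1.
By R11 (it meets criterion C1, it is in state E1): it is coated.
By R22 (it meets criterion X): it is in category V1.
By R26 (it is coated): it has attribute P1.
By R10 (it is in category V1, it is tagged B1, it carries flag P): it is in state M.
By R19 (it has attribute P1, it is in state M, it is tagged B1): it has marker D.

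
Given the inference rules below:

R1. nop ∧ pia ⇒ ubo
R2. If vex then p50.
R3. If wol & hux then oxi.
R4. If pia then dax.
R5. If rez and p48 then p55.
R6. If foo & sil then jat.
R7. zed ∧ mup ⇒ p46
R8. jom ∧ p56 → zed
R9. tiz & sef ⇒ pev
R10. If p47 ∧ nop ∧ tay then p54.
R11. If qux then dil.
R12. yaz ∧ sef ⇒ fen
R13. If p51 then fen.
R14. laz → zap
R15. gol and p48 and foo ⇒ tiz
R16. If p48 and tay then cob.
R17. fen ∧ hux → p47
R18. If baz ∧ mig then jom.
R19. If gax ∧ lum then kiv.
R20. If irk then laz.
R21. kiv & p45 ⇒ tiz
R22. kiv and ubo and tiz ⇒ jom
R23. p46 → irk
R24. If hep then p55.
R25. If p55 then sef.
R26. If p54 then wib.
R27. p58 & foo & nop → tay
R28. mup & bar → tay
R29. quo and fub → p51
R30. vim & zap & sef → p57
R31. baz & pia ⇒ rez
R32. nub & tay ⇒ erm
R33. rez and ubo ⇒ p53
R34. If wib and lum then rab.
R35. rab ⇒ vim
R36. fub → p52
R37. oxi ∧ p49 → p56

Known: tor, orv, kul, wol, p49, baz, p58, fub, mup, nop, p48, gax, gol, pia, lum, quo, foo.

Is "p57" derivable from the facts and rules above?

No

Forward chaining from the given facts derives: ubo, dax, tiz, kiv, jom, tay, p51, rez, p53, p52, p55, fen, cob, sef, pev.
The only rule concluding p57 is R30, which needs vim; that is never established.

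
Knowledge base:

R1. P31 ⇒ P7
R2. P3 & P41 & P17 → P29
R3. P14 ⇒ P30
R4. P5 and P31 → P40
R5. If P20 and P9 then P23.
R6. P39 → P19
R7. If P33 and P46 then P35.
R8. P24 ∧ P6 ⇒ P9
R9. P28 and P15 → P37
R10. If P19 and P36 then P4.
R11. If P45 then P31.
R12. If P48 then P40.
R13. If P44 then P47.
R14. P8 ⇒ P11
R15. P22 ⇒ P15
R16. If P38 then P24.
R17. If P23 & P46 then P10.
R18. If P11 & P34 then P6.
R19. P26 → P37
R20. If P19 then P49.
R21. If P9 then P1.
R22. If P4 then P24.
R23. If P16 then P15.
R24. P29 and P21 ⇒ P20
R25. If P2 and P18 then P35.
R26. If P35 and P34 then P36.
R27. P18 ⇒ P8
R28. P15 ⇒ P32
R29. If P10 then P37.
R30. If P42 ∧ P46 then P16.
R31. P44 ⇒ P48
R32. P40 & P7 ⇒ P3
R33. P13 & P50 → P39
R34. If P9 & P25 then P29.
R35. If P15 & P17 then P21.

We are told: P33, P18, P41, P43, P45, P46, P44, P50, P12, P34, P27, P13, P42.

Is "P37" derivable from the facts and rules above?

No

Forward chaining from the given facts derives: P35, P31, P47, P36, P8, P16, P48, P39, P7, P19, P4, P40, P11, P6, P49, P24, P15, P32, P3, P9, P1.
Rules concluding P37: R9 needs P28; R19 needs P26; R29 needs P10 — none of these are established.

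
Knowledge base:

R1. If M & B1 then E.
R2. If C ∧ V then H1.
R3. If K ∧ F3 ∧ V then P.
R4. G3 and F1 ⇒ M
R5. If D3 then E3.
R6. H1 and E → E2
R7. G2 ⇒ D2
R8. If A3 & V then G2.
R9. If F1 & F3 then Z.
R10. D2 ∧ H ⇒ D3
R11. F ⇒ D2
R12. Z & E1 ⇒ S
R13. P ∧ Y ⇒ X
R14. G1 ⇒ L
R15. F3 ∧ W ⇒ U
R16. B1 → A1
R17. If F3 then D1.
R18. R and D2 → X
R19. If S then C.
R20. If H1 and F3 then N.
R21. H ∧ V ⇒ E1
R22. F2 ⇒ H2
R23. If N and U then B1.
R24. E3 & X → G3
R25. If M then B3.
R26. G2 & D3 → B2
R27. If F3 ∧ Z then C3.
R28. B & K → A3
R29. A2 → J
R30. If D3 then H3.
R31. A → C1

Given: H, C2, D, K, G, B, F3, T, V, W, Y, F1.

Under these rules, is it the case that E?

P  (by R3: K, F3, V)
Z  (by R9: F1, F3)
X  (by R13: P, Y)
U  (by R15: F3, W)
E1  (by R21: H, V)
A3  (by R28: B, K)
G2  (by R8: A3, V)
S  (by R12: Z, E1)
C  (by R19: S)
H1  (by R2: C, V)
D2  (by R7: G2)
D3  (by R10: D2, H)
N  (by R20: H1, F3)
B1  (by R23: N, U)
E3  (by R5: D3)
G3  (by R24: E3, X)
M  (by R4: G3, F1)
E  (by R1: M, B1)

Yes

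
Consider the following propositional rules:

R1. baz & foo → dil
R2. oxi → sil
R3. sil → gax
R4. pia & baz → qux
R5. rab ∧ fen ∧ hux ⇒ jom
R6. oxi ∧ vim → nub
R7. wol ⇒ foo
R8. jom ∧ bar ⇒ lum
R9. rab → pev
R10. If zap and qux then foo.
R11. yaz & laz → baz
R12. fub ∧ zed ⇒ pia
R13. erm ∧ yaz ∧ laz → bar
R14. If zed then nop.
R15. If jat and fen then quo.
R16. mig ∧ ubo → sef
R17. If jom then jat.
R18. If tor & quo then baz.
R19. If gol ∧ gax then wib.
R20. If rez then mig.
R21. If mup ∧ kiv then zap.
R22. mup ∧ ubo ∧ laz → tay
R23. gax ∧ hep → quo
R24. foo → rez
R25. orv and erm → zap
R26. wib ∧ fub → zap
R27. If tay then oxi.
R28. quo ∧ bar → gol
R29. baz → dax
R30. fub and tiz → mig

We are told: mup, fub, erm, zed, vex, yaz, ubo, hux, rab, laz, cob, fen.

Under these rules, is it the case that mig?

Yes

jom  (by R5: rab, fen, hux)
baz  (by R11: yaz, laz)
pia  (by R12: fub, zed)
bar  (by R13: erm, yaz, laz)
jat  (by R17: jom)
tay  (by R22: mup, ubo, laz)
oxi  (by R27: tay)
sil  (by R2: oxi)
gax  (by R3: sil)
qux  (by R4: pia, baz)
quo  (by R15: jat, fen)
gol  (by R28: quo, bar)
wib  (by R19: gol, gax)
zap  (by R26: wib, fub)
foo  (by R10: zap, qux)
rez  (by R24: foo)
mig  (by R20: rez)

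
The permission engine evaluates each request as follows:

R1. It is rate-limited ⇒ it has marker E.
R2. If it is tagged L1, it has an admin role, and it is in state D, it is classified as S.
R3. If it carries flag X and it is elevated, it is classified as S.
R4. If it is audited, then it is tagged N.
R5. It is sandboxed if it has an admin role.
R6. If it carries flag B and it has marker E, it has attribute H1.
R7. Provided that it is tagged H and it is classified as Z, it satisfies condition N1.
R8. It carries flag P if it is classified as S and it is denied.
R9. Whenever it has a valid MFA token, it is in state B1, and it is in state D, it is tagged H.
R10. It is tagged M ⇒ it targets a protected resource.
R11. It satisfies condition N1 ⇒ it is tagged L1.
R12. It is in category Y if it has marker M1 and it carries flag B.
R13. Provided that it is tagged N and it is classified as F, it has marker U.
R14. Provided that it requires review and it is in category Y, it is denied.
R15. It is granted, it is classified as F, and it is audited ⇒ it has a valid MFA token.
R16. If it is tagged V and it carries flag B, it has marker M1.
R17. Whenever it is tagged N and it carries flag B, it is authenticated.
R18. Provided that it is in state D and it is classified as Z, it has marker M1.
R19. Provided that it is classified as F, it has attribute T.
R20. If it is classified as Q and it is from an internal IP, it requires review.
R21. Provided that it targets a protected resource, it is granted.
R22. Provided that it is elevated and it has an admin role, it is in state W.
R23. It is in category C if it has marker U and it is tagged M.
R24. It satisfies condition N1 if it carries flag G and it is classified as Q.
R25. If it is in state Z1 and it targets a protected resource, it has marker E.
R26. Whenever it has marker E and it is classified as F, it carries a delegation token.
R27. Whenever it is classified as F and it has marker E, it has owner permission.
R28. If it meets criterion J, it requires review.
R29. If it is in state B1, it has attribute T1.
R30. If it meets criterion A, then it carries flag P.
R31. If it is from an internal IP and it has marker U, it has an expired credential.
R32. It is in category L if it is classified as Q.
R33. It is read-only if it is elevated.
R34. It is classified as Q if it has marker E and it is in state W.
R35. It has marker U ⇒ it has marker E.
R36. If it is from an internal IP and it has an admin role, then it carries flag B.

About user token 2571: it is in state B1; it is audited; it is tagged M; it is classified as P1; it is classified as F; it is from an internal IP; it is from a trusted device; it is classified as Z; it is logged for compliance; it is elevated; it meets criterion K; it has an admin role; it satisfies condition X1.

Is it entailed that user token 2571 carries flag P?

Forward chaining from the given facts derives: is tagged N, is sandboxed, targets a protected resource, has marker U, has attribute T, is granted, is in state W, is in category C, has attribute T1, has an expired credential, is read-only, has marker E, carries flag B, has attribute H1, has a valid MFA token, is authenticated, carries a delegation token, has owner permission, is classified as Q, requires review, is in category L.
Rules concluding "it carries flag P": R8 needs "it is classified as S"; R30 needs "it meets criterion A" — none of these are established.

No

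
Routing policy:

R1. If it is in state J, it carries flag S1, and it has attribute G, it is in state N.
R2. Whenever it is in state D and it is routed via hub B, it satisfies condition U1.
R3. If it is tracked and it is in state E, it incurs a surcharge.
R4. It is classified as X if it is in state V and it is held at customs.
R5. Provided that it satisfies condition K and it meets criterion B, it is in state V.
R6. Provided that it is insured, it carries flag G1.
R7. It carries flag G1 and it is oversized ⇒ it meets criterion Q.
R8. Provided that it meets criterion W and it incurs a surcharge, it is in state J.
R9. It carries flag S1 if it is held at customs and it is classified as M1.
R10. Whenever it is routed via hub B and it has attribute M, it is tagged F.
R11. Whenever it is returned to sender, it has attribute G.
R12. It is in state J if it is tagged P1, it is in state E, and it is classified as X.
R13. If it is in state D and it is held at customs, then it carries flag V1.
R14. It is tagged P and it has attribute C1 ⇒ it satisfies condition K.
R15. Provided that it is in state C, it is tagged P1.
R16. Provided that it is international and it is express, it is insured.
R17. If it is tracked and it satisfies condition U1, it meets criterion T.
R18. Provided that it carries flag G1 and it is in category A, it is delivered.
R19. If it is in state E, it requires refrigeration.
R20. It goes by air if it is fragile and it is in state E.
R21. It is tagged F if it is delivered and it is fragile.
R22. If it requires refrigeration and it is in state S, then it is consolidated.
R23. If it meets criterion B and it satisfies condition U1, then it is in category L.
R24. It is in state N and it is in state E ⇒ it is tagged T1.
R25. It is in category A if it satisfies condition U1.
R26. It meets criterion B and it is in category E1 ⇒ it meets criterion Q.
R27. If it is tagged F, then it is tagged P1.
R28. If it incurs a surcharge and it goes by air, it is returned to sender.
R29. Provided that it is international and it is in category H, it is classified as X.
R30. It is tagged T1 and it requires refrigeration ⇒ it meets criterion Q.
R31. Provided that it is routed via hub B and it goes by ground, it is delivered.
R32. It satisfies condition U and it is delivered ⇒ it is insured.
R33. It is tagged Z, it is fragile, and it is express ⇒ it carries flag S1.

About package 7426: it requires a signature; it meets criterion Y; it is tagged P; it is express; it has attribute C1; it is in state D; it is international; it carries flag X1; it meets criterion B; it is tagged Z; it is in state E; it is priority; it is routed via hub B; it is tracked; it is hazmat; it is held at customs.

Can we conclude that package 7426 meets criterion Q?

No

Forward chaining from the given facts derives: satisfies condition U1, incurs a surcharge, carries flag V1, satisfies condition K, is insured, meets criterion T, requires refrigeration, is in category L, is in category A, is in state V, carries flag G1, is delivered, is classified as X.
Rules concluding "it meets criterion Q": R7 needs "it is oversized"; R26 needs "it is in category E1"; R30 needs "it is tagged T1" — none of these are established.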